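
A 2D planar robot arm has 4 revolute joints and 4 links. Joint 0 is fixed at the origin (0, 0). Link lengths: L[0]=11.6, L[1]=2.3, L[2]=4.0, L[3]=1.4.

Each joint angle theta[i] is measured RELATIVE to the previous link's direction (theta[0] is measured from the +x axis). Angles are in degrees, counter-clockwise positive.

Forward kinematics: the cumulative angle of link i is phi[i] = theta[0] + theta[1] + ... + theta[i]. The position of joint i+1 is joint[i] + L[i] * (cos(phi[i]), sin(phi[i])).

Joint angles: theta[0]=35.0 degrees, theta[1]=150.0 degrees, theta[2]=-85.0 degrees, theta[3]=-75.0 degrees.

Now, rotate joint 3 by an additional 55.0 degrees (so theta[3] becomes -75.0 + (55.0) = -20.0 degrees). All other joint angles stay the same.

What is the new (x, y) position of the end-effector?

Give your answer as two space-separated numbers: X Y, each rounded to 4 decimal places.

joint[0] = (0.0000, 0.0000)  (base)
link 0: phi[0] = 35 = 35 deg
  cos(35 deg) = 0.8192, sin(35 deg) = 0.5736
  joint[1] = (0.0000, 0.0000) + 11.6 * (0.8192, 0.5736) = (0.0000 + 9.5022, 0.0000 + 6.6535) = (9.5022, 6.6535)
link 1: phi[1] = 35 + 150 = 185 deg
  cos(185 deg) = -0.9962, sin(185 deg) = -0.0872
  joint[2] = (9.5022, 6.6535) + 2.3 * (-0.9962, -0.0872) = (9.5022 + -2.2912, 6.6535 + -0.2005) = (7.2109, 6.4530)
link 2: phi[2] = 35 + 150 + -85 = 100 deg
  cos(100 deg) = -0.1736, sin(100 deg) = 0.9848
  joint[3] = (7.2109, 6.4530) + 4 * (-0.1736, 0.9848) = (7.2109 + -0.6946, 6.4530 + 3.9392) = (6.5163, 10.3923)
link 3: phi[3] = 35 + 150 + -85 + -20 = 80 deg
  cos(80 deg) = 0.1736, sin(80 deg) = 0.9848
  joint[4] = (6.5163, 10.3923) + 1.4 * (0.1736, 0.9848) = (6.5163 + 0.2431, 10.3923 + 1.3787) = (6.7594, 11.7710)
End effector: (6.7594, 11.7710)

Answer: 6.7594 11.7710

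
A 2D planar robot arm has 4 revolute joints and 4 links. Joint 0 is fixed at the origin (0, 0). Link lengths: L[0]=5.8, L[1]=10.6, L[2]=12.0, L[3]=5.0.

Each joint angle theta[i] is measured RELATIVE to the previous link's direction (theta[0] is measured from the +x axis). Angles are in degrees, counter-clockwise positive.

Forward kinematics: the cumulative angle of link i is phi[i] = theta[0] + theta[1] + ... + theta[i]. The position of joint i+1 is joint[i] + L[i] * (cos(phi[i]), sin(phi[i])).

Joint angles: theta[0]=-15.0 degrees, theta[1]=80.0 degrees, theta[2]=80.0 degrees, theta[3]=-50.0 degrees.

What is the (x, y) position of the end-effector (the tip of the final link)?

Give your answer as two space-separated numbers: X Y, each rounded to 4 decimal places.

joint[0] = (0.0000, 0.0000)  (base)
link 0: phi[0] = -15 = -15 deg
  cos(-15 deg) = 0.9659, sin(-15 deg) = -0.2588
  joint[1] = (0.0000, 0.0000) + 5.8 * (0.9659, -0.2588) = (0.0000 + 5.6024, 0.0000 + -1.5012) = (5.6024, -1.5012)
link 1: phi[1] = -15 + 80 = 65 deg
  cos(65 deg) = 0.4226, sin(65 deg) = 0.9063
  joint[2] = (5.6024, -1.5012) + 10.6 * (0.4226, 0.9063) = (5.6024 + 4.4798, -1.5012 + 9.6069) = (10.0821, 8.1057)
link 2: phi[2] = -15 + 80 + 80 = 145 deg
  cos(145 deg) = -0.8192, sin(145 deg) = 0.5736
  joint[3] = (10.0821, 8.1057) + 12 * (-0.8192, 0.5736) = (10.0821 + -9.8298, 8.1057 + 6.8829) = (0.2523, 14.9886)
link 3: phi[3] = -15 + 80 + 80 + -50 = 95 deg
  cos(95 deg) = -0.0872, sin(95 deg) = 0.9962
  joint[4] = (0.2523, 14.9886) + 5 * (-0.0872, 0.9962) = (0.2523 + -0.4358, 14.9886 + 4.9810) = (-0.1835, 19.9696)
End effector: (-0.1835, 19.9696)

Answer: -0.1835 19.9696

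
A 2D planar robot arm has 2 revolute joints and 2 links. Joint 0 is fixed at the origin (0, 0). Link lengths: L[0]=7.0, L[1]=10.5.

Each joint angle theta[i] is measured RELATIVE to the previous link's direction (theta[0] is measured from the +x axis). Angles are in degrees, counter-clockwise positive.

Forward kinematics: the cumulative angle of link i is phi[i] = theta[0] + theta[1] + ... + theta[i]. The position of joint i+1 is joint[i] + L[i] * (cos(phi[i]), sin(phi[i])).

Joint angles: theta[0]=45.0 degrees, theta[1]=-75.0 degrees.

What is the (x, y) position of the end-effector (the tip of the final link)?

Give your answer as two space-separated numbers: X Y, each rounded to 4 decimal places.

Answer: 14.0430 -0.3003

Derivation:
joint[0] = (0.0000, 0.0000)  (base)
link 0: phi[0] = 45 = 45 deg
  cos(45 deg) = 0.7071, sin(45 deg) = 0.7071
  joint[1] = (0.0000, 0.0000) + 7 * (0.7071, 0.7071) = (0.0000 + 4.9497, 0.0000 + 4.9497) = (4.9497, 4.9497)
link 1: phi[1] = 45 + -75 = -30 deg
  cos(-30 deg) = 0.8660, sin(-30 deg) = -0.5000
  joint[2] = (4.9497, 4.9497) + 10.5 * (0.8660, -0.5000) = (4.9497 + 9.0933, 4.9497 + -5.2500) = (14.0430, -0.3003)
End effector: (14.0430, -0.3003)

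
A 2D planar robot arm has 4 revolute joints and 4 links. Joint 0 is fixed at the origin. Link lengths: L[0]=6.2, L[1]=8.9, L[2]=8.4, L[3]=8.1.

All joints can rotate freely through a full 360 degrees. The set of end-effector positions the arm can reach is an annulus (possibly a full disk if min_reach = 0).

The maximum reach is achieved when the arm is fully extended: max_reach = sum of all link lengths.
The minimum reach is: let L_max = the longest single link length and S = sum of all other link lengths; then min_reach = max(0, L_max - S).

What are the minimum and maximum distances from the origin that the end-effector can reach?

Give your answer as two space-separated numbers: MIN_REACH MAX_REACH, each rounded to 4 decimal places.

Answer: 0.0000 31.6000

Derivation:
Link lengths: [6.2, 8.9, 8.4, 8.1]
max_reach = 6.2 + 8.9 + 8.4 + 8.1 = 31.6
L_max = max([6.2, 8.9, 8.4, 8.1]) = 8.9
S (sum of others) = 31.6 - 8.9 = 22.7
min_reach = max(0, 8.9 - 22.7) = max(0, -13.8) = 0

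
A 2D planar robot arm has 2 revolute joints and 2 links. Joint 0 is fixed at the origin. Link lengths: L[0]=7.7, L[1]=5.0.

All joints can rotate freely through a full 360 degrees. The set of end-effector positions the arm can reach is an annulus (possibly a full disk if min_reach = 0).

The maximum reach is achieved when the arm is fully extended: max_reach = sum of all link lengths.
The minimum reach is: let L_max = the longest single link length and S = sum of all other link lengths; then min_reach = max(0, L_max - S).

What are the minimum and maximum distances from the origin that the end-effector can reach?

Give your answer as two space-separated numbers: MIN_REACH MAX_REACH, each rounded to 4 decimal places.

Answer: 2.7000 12.7000

Derivation:
Link lengths: [7.7, 5.0]
max_reach = 7.7 + 5 = 12.7
L_max = max([7.7, 5.0]) = 7.7
S (sum of others) = 12.7 - 7.7 = 5
min_reach = max(0, 7.7 - 5) = max(0, 2.7) = 2.7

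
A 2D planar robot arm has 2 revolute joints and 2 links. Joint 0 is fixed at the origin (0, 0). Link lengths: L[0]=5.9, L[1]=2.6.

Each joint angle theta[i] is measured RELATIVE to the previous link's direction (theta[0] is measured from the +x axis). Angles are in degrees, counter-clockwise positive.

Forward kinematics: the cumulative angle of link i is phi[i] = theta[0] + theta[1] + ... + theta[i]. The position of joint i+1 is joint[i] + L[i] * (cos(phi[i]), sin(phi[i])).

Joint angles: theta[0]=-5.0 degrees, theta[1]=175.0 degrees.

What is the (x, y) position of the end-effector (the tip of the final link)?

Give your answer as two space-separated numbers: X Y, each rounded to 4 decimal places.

joint[0] = (0.0000, 0.0000)  (base)
link 0: phi[0] = -5 = -5 deg
  cos(-5 deg) = 0.9962, sin(-5 deg) = -0.0872
  joint[1] = (0.0000, 0.0000) + 5.9 * (0.9962, -0.0872) = (0.0000 + 5.8775, 0.0000 + -0.5142) = (5.8775, -0.5142)
link 1: phi[1] = -5 + 175 = 170 deg
  cos(170 deg) = -0.9848, sin(170 deg) = 0.1736
  joint[2] = (5.8775, -0.5142) + 2.6 * (-0.9848, 0.1736) = (5.8775 + -2.5605, -0.5142 + 0.4515) = (3.3170, -0.0627)
End effector: (3.3170, -0.0627)

Answer: 3.3170 -0.0627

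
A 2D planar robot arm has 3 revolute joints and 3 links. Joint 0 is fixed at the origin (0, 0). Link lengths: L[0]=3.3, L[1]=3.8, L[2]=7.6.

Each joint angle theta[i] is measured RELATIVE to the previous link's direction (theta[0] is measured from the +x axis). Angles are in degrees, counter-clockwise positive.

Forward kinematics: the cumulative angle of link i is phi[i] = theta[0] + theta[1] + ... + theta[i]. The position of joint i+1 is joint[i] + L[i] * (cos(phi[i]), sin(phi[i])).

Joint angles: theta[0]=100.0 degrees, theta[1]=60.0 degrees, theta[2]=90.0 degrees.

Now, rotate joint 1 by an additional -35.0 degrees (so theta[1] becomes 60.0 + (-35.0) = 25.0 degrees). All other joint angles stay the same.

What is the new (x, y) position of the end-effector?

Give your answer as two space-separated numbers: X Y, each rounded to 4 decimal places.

Answer: -8.9782 2.0035

Derivation:
joint[0] = (0.0000, 0.0000)  (base)
link 0: phi[0] = 100 = 100 deg
  cos(100 deg) = -0.1736, sin(100 deg) = 0.9848
  joint[1] = (0.0000, 0.0000) + 3.3 * (-0.1736, 0.9848) = (0.0000 + -0.5730, 0.0000 + 3.2499) = (-0.5730, 3.2499)
link 1: phi[1] = 100 + 25 = 125 deg
  cos(125 deg) = -0.5736, sin(125 deg) = 0.8192
  joint[2] = (-0.5730, 3.2499) + 3.8 * (-0.5736, 0.8192) = (-0.5730 + -2.1796, 3.2499 + 3.1128) = (-2.7526, 6.3626)
link 2: phi[2] = 100 + 25 + 90 = 215 deg
  cos(215 deg) = -0.8192, sin(215 deg) = -0.5736
  joint[3] = (-2.7526, 6.3626) + 7.6 * (-0.8192, -0.5736) = (-2.7526 + -6.2256, 6.3626 + -4.3592) = (-8.9782, 2.0035)
End effector: (-8.9782, 2.0035)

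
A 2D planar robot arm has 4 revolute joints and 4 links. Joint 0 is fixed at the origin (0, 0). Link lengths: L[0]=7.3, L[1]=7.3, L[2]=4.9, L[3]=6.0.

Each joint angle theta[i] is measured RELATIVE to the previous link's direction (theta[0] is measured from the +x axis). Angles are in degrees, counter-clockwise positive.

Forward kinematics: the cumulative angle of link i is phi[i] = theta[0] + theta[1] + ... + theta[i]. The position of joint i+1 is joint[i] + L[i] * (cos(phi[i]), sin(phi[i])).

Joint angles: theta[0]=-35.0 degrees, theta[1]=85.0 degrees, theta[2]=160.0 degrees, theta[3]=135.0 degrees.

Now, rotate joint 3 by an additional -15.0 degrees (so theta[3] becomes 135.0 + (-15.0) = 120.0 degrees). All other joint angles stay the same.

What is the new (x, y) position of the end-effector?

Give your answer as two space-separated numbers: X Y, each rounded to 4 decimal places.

joint[0] = (0.0000, 0.0000)  (base)
link 0: phi[0] = -35 = -35 deg
  cos(-35 deg) = 0.8192, sin(-35 deg) = -0.5736
  joint[1] = (0.0000, 0.0000) + 7.3 * (0.8192, -0.5736) = (0.0000 + 5.9798, 0.0000 + -4.1871) = (5.9798, -4.1871)
link 1: phi[1] = -35 + 85 = 50 deg
  cos(50 deg) = 0.6428, sin(50 deg) = 0.7660
  joint[2] = (5.9798, -4.1871) + 7.3 * (0.6428, 0.7660) = (5.9798 + 4.6923, -4.1871 + 5.5921) = (10.6722, 1.4050)
link 2: phi[2] = -35 + 85 + 160 = 210 deg
  cos(210 deg) = -0.8660, sin(210 deg) = -0.5000
  joint[3] = (10.6722, 1.4050) + 4.9 * (-0.8660, -0.5000) = (10.6722 + -4.2435, 1.4050 + -2.4500) = (6.4286, -1.0450)
link 3: phi[3] = -35 + 85 + 160 + 120 = 330 deg
  cos(330 deg) = 0.8660, sin(330 deg) = -0.5000
  joint[4] = (6.4286, -1.0450) + 6 * (0.8660, -0.5000) = (6.4286 + 5.1962, -1.0450 + -3.0000) = (11.6248, -4.0450)
End effector: (11.6248, -4.0450)

Answer: 11.6248 -4.0450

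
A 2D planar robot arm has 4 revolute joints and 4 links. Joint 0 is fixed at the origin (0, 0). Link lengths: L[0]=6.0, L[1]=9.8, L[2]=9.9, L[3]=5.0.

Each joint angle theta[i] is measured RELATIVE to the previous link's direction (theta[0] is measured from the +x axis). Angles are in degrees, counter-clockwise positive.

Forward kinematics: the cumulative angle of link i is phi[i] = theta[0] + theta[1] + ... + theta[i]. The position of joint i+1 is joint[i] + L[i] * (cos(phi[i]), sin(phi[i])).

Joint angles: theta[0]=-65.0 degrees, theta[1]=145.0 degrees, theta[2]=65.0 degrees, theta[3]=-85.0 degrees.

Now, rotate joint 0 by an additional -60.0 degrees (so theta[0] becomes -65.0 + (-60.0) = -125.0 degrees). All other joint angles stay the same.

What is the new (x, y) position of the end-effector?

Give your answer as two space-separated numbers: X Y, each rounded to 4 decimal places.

joint[0] = (0.0000, 0.0000)  (base)
link 0: phi[0] = -125 = -125 deg
  cos(-125 deg) = -0.5736, sin(-125 deg) = -0.8192
  joint[1] = (0.0000, 0.0000) + 6 * (-0.5736, -0.8192) = (0.0000 + -3.4415, 0.0000 + -4.9149) = (-3.4415, -4.9149)
link 1: phi[1] = -125 + 145 = 20 deg
  cos(20 deg) = 0.9397, sin(20 deg) = 0.3420
  joint[2] = (-3.4415, -4.9149) + 9.8 * (0.9397, 0.3420) = (-3.4415 + 9.2090, -4.9149 + 3.3518) = (5.7675, -1.5631)
link 2: phi[2] = -125 + 145 + 65 = 85 deg
  cos(85 deg) = 0.0872, sin(85 deg) = 0.9962
  joint[3] = (5.7675, -1.5631) + 9.9 * (0.0872, 0.9962) = (5.7675 + 0.8628, -1.5631 + 9.8623) = (6.6304, 8.2992)
link 3: phi[3] = -125 + 145 + 65 + -85 = 0 deg
  cos(0 deg) = 1.0000, sin(0 deg) = 0.0000
  joint[4] = (6.6304, 8.2992) + 5 * (1.0000, 0.0000) = (6.6304 + 5.0000, 8.2992 + 0.0000) = (11.6304, 8.2992)
End effector: (11.6304, 8.2992)

Answer: 11.6304 8.2992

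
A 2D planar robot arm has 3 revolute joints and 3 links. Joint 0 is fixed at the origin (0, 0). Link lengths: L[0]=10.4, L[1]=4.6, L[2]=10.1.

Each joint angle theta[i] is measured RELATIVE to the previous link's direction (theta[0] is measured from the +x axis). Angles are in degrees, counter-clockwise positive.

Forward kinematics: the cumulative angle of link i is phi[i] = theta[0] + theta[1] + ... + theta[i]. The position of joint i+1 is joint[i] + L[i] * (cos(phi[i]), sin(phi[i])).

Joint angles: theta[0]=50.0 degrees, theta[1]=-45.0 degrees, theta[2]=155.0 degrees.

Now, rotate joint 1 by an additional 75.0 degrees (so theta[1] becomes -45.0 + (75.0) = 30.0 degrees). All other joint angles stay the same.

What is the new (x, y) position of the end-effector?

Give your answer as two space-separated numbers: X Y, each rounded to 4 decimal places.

Answer: 1.6907 4.2235

Derivation:
joint[0] = (0.0000, 0.0000)  (base)
link 0: phi[0] = 50 = 50 deg
  cos(50 deg) = 0.6428, sin(50 deg) = 0.7660
  joint[1] = (0.0000, 0.0000) + 10.4 * (0.6428, 0.7660) = (0.0000 + 6.6850, 0.0000 + 7.9669) = (6.6850, 7.9669)
link 1: phi[1] = 50 + 30 = 80 deg
  cos(80 deg) = 0.1736, sin(80 deg) = 0.9848
  joint[2] = (6.6850, 7.9669) + 4.6 * (0.1736, 0.9848) = (6.6850 + 0.7988, 7.9669 + 4.5301) = (7.4838, 12.4970)
link 2: phi[2] = 50 + 30 + 155 = 235 deg
  cos(235 deg) = -0.5736, sin(235 deg) = -0.8192
  joint[3] = (7.4838, 12.4970) + 10.1 * (-0.5736, -0.8192) = (7.4838 + -5.7931, 12.4970 + -8.2734) = (1.6907, 4.2235)
End effector: (1.6907, 4.2235)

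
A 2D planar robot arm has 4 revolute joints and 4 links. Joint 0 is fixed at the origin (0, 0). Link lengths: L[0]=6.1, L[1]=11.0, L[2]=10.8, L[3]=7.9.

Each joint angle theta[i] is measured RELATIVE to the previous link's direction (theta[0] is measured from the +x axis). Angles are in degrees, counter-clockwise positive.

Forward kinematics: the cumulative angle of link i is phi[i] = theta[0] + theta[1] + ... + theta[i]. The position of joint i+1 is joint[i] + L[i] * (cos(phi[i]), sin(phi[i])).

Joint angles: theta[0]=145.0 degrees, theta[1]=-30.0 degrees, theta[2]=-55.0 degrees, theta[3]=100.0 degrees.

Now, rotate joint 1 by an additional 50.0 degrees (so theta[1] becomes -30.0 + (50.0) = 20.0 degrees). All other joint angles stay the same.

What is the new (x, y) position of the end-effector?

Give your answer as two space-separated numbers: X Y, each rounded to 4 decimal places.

Answer: -26.1574 12.5445

Derivation:
joint[0] = (0.0000, 0.0000)  (base)
link 0: phi[0] = 145 = 145 deg
  cos(145 deg) = -0.8192, sin(145 deg) = 0.5736
  joint[1] = (0.0000, 0.0000) + 6.1 * (-0.8192, 0.5736) = (0.0000 + -4.9968, 0.0000 + 3.4988) = (-4.9968, 3.4988)
link 1: phi[1] = 145 + 20 = 165 deg
  cos(165 deg) = -0.9659, sin(165 deg) = 0.2588
  joint[2] = (-4.9968, 3.4988) + 11 * (-0.9659, 0.2588) = (-4.9968 + -10.6252, 3.4988 + 2.8470) = (-15.6220, 6.3458)
link 2: phi[2] = 145 + 20 + -55 = 110 deg
  cos(110 deg) = -0.3420, sin(110 deg) = 0.9397
  joint[3] = (-15.6220, 6.3458) + 10.8 * (-0.3420, 0.9397) = (-15.6220 + -3.6938, 6.3458 + 10.1487) = (-19.3158, 16.4945)
link 3: phi[3] = 145 + 20 + -55 + 100 = 210 deg
  cos(210 deg) = -0.8660, sin(210 deg) = -0.5000
  joint[4] = (-19.3158, 16.4945) + 7.9 * (-0.8660, -0.5000) = (-19.3158 + -6.8416, 16.4945 + -3.9500) = (-26.1574, 12.5445)
End effector: (-26.1574, 12.5445)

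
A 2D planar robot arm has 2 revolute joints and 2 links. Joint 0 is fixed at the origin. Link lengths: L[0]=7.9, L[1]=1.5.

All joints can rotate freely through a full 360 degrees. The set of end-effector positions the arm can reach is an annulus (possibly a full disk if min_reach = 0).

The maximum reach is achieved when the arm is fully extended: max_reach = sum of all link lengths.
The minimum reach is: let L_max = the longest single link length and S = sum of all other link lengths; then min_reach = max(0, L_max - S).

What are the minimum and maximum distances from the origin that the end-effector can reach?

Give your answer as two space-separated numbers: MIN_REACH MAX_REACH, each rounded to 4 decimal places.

Link lengths: [7.9, 1.5]
max_reach = 7.9 + 1.5 = 9.4
L_max = max([7.9, 1.5]) = 7.9
S (sum of others) = 9.4 - 7.9 = 1.5
min_reach = max(0, 7.9 - 1.5) = max(0, 6.4) = 6.4

Answer: 6.4000 9.4000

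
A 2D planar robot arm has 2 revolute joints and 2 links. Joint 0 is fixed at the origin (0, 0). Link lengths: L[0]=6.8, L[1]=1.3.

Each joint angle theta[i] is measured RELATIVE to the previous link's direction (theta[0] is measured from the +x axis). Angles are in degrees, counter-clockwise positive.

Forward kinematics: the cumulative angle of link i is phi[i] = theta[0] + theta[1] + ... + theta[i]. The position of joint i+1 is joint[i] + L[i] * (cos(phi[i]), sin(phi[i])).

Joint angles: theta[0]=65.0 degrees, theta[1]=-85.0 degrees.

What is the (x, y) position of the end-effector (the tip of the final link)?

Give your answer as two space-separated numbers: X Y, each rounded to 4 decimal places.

joint[0] = (0.0000, 0.0000)  (base)
link 0: phi[0] = 65 = 65 deg
  cos(65 deg) = 0.4226, sin(65 deg) = 0.9063
  joint[1] = (0.0000, 0.0000) + 6.8 * (0.4226, 0.9063) = (0.0000 + 2.8738, 0.0000 + 6.1629) = (2.8738, 6.1629)
link 1: phi[1] = 65 + -85 = -20 deg
  cos(-20 deg) = 0.9397, sin(-20 deg) = -0.3420
  joint[2] = (2.8738, 6.1629) + 1.3 * (0.9397, -0.3420) = (2.8738 + 1.2216, 6.1629 + -0.4446) = (4.0954, 5.7183)
End effector: (4.0954, 5.7183)

Answer: 4.0954 5.7183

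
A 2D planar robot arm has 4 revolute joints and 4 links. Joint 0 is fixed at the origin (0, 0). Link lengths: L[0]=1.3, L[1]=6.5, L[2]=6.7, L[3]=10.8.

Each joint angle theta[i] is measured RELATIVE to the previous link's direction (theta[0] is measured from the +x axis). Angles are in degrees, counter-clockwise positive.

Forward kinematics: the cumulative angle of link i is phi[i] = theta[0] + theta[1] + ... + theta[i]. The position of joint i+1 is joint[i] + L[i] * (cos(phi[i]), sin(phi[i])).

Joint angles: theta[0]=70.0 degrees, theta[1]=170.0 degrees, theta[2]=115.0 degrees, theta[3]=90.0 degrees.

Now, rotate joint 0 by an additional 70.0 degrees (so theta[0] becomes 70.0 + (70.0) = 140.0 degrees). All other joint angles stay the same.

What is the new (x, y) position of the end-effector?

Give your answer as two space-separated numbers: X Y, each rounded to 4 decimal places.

Answer: -3.7743 6.4929

Derivation:
joint[0] = (0.0000, 0.0000)  (base)
link 0: phi[0] = 140 = 140 deg
  cos(140 deg) = -0.7660, sin(140 deg) = 0.6428
  joint[1] = (0.0000, 0.0000) + 1.3 * (-0.7660, 0.6428) = (0.0000 + -0.9959, 0.0000 + 0.8356) = (-0.9959, 0.8356)
link 1: phi[1] = 140 + 170 = 310 deg
  cos(310 deg) = 0.6428, sin(310 deg) = -0.7660
  joint[2] = (-0.9959, 0.8356) + 6.5 * (0.6428, -0.7660) = (-0.9959 + 4.1781, 0.8356 + -4.9793) = (3.1823, -4.1437)
link 2: phi[2] = 140 + 170 + 115 = 425 deg
  cos(425 deg) = 0.4226, sin(425 deg) = 0.9063
  joint[3] = (3.1823, -4.1437) + 6.7 * (0.4226, 0.9063) = (3.1823 + 2.8315, -4.1437 + 6.0723) = (6.0138, 1.9286)
link 3: phi[3] = 140 + 170 + 115 + 90 = 515 deg
  cos(515 deg) = -0.9063, sin(515 deg) = 0.4226
  joint[4] = (6.0138, 1.9286) + 10.8 * (-0.9063, 0.4226) = (6.0138 + -9.7881, 1.9286 + 4.5643) = (-3.7743, 6.4929)
End effector: (-3.7743, 6.4929)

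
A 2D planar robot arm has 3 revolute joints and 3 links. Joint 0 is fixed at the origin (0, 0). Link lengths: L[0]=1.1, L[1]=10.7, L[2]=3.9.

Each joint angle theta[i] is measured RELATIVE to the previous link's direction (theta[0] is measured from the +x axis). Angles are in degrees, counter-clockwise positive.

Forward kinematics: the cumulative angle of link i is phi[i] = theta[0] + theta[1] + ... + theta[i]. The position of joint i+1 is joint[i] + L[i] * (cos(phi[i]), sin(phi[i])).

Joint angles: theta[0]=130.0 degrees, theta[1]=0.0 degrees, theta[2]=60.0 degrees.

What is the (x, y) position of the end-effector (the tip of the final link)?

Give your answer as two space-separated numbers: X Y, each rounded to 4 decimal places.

Answer: -11.4256 8.3621

Derivation:
joint[0] = (0.0000, 0.0000)  (base)
link 0: phi[0] = 130 = 130 deg
  cos(130 deg) = -0.6428, sin(130 deg) = 0.7660
  joint[1] = (0.0000, 0.0000) + 1.1 * (-0.6428, 0.7660) = (0.0000 + -0.7071, 0.0000 + 0.8426) = (-0.7071, 0.8426)
link 1: phi[1] = 130 + 0 = 130 deg
  cos(130 deg) = -0.6428, sin(130 deg) = 0.7660
  joint[2] = (-0.7071, 0.8426) + 10.7 * (-0.6428, 0.7660) = (-0.7071 + -6.8778, 0.8426 + 8.1967) = (-7.5849, 9.0393)
link 2: phi[2] = 130 + 0 + 60 = 190 deg
  cos(190 deg) = -0.9848, sin(190 deg) = -0.1736
  joint[3] = (-7.5849, 9.0393) + 3.9 * (-0.9848, -0.1736) = (-7.5849 + -3.8408, 9.0393 + -0.6772) = (-11.4256, 8.3621)
End effector: (-11.4256, 8.3621)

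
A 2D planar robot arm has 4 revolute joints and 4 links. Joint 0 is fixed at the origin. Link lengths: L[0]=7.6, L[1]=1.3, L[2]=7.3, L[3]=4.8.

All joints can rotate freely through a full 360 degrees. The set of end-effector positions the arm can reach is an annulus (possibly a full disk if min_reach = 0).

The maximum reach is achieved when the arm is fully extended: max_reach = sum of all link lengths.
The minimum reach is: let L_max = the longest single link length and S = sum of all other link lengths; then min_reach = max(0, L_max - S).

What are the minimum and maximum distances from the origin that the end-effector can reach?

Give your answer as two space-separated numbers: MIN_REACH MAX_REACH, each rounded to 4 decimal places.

Link lengths: [7.6, 1.3, 7.3, 4.8]
max_reach = 7.6 + 1.3 + 7.3 + 4.8 = 21
L_max = max([7.6, 1.3, 7.3, 4.8]) = 7.6
S (sum of others) = 21 - 7.6 = 13.4
min_reach = max(0, 7.6 - 13.4) = max(0, -5.8) = 0

Answer: 0.0000 21.0000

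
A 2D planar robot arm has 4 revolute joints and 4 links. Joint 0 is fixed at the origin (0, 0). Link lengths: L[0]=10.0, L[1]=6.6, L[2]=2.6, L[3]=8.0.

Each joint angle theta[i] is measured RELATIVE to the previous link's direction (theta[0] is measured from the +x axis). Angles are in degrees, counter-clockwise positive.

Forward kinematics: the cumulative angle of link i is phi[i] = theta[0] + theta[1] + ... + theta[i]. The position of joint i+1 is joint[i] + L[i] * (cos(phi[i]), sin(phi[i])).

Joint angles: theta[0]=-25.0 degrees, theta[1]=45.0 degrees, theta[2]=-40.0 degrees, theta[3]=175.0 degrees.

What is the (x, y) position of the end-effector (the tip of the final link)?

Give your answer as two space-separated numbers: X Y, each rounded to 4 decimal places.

Answer: 10.4578 0.5228

Derivation:
joint[0] = (0.0000, 0.0000)  (base)
link 0: phi[0] = -25 = -25 deg
  cos(-25 deg) = 0.9063, sin(-25 deg) = -0.4226
  joint[1] = (0.0000, 0.0000) + 10 * (0.9063, -0.4226) = (0.0000 + 9.0631, 0.0000 + -4.2262) = (9.0631, -4.2262)
link 1: phi[1] = -25 + 45 = 20 deg
  cos(20 deg) = 0.9397, sin(20 deg) = 0.3420
  joint[2] = (9.0631, -4.2262) + 6.6 * (0.9397, 0.3420) = (9.0631 + 6.2020, -4.2262 + 2.2573) = (15.2650, -1.9688)
link 2: phi[2] = -25 + 45 + -40 = -20 deg
  cos(-20 deg) = 0.9397, sin(-20 deg) = -0.3420
  joint[3] = (15.2650, -1.9688) + 2.6 * (0.9397, -0.3420) = (15.2650 + 2.4432, -1.9688 + -0.8893) = (17.7082, -2.8581)
link 3: phi[3] = -25 + 45 + -40 + 175 = 155 deg
  cos(155 deg) = -0.9063, sin(155 deg) = 0.4226
  joint[4] = (17.7082, -2.8581) + 8 * (-0.9063, 0.4226) = (17.7082 + -7.2505, -2.8581 + 3.3809) = (10.4578, 0.5228)
End effector: (10.4578, 0.5228)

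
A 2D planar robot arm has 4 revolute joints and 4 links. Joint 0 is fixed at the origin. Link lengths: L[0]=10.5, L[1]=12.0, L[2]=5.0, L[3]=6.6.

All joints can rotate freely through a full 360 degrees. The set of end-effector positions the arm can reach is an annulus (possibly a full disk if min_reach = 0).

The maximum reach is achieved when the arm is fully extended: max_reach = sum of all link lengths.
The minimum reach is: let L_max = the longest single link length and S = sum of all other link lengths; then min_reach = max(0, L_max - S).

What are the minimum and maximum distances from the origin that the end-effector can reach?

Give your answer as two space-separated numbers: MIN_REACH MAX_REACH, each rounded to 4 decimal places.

Answer: 0.0000 34.1000

Derivation:
Link lengths: [10.5, 12.0, 5.0, 6.6]
max_reach = 10.5 + 12 + 5 + 6.6 = 34.1
L_max = max([10.5, 12.0, 5.0, 6.6]) = 12
S (sum of others) = 34.1 - 12 = 22.1
min_reach = max(0, 12 - 22.1) = max(0, -10.1) = 0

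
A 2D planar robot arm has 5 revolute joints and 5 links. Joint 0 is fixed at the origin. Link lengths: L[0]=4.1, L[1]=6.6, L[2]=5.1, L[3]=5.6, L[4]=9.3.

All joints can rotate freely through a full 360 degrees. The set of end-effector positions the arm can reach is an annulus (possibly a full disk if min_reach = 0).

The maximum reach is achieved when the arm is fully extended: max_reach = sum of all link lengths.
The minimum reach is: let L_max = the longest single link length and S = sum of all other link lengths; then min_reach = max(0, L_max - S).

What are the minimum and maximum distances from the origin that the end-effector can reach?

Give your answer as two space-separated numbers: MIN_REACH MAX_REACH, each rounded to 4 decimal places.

Answer: 0.0000 30.7000

Derivation:
Link lengths: [4.1, 6.6, 5.1, 5.6, 9.3]
max_reach = 4.1 + 6.6 + 5.1 + 5.6 + 9.3 = 30.7
L_max = max([4.1, 6.6, 5.1, 5.6, 9.3]) = 9.3
S (sum of others) = 30.7 - 9.3 = 21.4
min_reach = max(0, 9.3 - 21.4) = max(0, -12.1) = 0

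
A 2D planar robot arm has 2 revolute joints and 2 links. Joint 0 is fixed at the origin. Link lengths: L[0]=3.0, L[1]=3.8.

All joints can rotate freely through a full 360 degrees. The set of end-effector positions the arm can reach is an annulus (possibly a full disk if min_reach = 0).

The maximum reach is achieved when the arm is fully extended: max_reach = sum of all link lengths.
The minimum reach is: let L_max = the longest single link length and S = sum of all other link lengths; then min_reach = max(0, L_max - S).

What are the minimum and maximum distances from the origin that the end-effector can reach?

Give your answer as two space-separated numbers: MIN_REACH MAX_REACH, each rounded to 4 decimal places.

Link lengths: [3.0, 3.8]
max_reach = 3 + 3.8 = 6.8
L_max = max([3.0, 3.8]) = 3.8
S (sum of others) = 6.8 - 3.8 = 3
min_reach = max(0, 3.8 - 3) = max(0, 0.8) = 0.8

Answer: 0.8000 6.8000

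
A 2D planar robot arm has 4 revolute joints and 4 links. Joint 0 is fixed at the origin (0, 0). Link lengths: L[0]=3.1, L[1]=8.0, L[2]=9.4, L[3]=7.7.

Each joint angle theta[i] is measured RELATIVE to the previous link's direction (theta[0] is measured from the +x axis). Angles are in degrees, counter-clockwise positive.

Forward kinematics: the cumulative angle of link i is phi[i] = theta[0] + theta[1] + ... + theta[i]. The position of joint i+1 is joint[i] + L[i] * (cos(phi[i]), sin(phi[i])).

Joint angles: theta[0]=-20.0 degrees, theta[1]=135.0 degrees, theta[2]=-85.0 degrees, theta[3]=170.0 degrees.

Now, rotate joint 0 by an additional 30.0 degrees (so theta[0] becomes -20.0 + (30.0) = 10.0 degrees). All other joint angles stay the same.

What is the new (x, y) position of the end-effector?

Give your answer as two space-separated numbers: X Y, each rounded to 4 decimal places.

Answer: -3.7498 7.3690

Derivation:
joint[0] = (0.0000, 0.0000)  (base)
link 0: phi[0] = 10 = 10 deg
  cos(10 deg) = 0.9848, sin(10 deg) = 0.1736
  joint[1] = (0.0000, 0.0000) + 3.1 * (0.9848, 0.1736) = (0.0000 + 3.0529, 0.0000 + 0.5383) = (3.0529, 0.5383)
link 1: phi[1] = 10 + 135 = 145 deg
  cos(145 deg) = -0.8192, sin(145 deg) = 0.5736
  joint[2] = (3.0529, 0.5383) + 8 * (-0.8192, 0.5736) = (3.0529 + -6.5532, 0.5383 + 4.5886) = (-3.5003, 5.1269)
link 2: phi[2] = 10 + 135 + -85 = 60 deg
  cos(60 deg) = 0.5000, sin(60 deg) = 0.8660
  joint[3] = (-3.5003, 5.1269) + 9.4 * (0.5000, 0.8660) = (-3.5003 + 4.7000, 5.1269 + 8.1406) = (1.1997, 13.2676)
link 3: phi[3] = 10 + 135 + -85 + 170 = 230 deg
  cos(230 deg) = -0.6428, sin(230 deg) = -0.7660
  joint[4] = (1.1997, 13.2676) + 7.7 * (-0.6428, -0.7660) = (1.1997 + -4.9495, 13.2676 + -5.8985) = (-3.7498, 7.3690)
End effector: (-3.7498, 7.3690)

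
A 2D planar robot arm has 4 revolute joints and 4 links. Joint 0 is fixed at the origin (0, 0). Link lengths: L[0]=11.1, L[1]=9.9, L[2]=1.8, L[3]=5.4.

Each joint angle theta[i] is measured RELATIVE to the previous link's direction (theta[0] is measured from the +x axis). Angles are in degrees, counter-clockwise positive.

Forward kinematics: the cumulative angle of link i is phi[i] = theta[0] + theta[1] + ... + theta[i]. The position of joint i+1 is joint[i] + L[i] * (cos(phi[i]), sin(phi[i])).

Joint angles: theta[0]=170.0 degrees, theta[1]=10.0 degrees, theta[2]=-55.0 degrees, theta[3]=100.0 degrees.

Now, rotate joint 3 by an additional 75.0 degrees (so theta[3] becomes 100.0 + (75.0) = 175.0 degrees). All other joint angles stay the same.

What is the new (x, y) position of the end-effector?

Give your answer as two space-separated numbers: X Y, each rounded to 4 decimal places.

joint[0] = (0.0000, 0.0000)  (base)
link 0: phi[0] = 170 = 170 deg
  cos(170 deg) = -0.9848, sin(170 deg) = 0.1736
  joint[1] = (0.0000, 0.0000) + 11.1 * (-0.9848, 0.1736) = (0.0000 + -10.9314, 0.0000 + 1.9275) = (-10.9314, 1.9275)
link 1: phi[1] = 170 + 10 = 180 deg
  cos(180 deg) = -1.0000, sin(180 deg) = 0.0000
  joint[2] = (-10.9314, 1.9275) + 9.9 * (-1.0000, 0.0000) = (-10.9314 + -9.9000, 1.9275 + 0.0000) = (-20.8314, 1.9275)
link 2: phi[2] = 170 + 10 + -55 = 125 deg
  cos(125 deg) = -0.5736, sin(125 deg) = 0.8192
  joint[3] = (-20.8314, 1.9275) + 1.8 * (-0.5736, 0.8192) = (-20.8314 + -1.0324, 1.9275 + 1.4745) = (-21.8638, 3.4020)
link 3: phi[3] = 170 + 10 + -55 + 175 = 300 deg
  cos(300 deg) = 0.5000, sin(300 deg) = -0.8660
  joint[4] = (-21.8638, 3.4020) + 5.4 * (0.5000, -0.8660) = (-21.8638 + 2.7000, 3.4020 + -4.6765) = (-19.1638, -1.2746)
End effector: (-19.1638, -1.2746)

Answer: -19.1638 -1.2746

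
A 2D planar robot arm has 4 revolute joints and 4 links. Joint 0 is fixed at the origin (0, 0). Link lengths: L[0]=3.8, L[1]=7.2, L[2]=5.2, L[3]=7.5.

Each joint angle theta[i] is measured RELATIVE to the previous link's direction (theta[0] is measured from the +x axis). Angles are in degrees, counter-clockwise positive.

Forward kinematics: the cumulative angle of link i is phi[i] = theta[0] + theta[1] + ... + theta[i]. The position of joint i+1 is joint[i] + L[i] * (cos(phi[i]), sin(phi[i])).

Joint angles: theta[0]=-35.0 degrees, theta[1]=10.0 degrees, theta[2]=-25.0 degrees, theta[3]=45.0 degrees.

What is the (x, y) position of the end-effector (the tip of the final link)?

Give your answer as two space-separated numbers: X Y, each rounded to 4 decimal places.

Answer: 20.4521 -9.8595

Derivation:
joint[0] = (0.0000, 0.0000)  (base)
link 0: phi[0] = -35 = -35 deg
  cos(-35 deg) = 0.8192, sin(-35 deg) = -0.5736
  joint[1] = (0.0000, 0.0000) + 3.8 * (0.8192, -0.5736) = (0.0000 + 3.1128, 0.0000 + -2.1796) = (3.1128, -2.1796)
link 1: phi[1] = -35 + 10 = -25 deg
  cos(-25 deg) = 0.9063, sin(-25 deg) = -0.4226
  joint[2] = (3.1128, -2.1796) + 7.2 * (0.9063, -0.4226) = (3.1128 + 6.5254, -2.1796 + -3.0429) = (9.6382, -5.2224)
link 2: phi[2] = -35 + 10 + -25 = -50 deg
  cos(-50 deg) = 0.6428, sin(-50 deg) = -0.7660
  joint[3] = (9.6382, -5.2224) + 5.2 * (0.6428, -0.7660) = (9.6382 + 3.3425, -5.2224 + -3.9834) = (12.9807, -9.2059)
link 3: phi[3] = -35 + 10 + -25 + 45 = -5 deg
  cos(-5 deg) = 0.9962, sin(-5 deg) = -0.0872
  joint[4] = (12.9807, -9.2059) + 7.5 * (0.9962, -0.0872) = (12.9807 + 7.4715, -9.2059 + -0.6537) = (20.4521, -9.8595)
End effector: (20.4521, -9.8595)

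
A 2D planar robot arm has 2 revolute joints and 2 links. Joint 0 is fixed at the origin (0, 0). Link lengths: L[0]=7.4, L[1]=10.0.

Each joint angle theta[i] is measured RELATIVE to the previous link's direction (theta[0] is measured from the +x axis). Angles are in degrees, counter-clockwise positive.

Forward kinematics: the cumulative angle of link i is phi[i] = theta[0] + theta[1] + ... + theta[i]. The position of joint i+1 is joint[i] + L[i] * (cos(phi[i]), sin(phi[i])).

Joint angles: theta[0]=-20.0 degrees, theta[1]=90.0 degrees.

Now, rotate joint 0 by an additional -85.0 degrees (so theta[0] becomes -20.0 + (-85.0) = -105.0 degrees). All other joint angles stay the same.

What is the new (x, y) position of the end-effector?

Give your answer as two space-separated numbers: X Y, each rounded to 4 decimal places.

joint[0] = (0.0000, 0.0000)  (base)
link 0: phi[0] = -105 = -105 deg
  cos(-105 deg) = -0.2588, sin(-105 deg) = -0.9659
  joint[1] = (0.0000, 0.0000) + 7.4 * (-0.2588, -0.9659) = (0.0000 + -1.9153, 0.0000 + -7.1479) = (-1.9153, -7.1479)
link 1: phi[1] = -105 + 90 = -15 deg
  cos(-15 deg) = 0.9659, sin(-15 deg) = -0.2588
  joint[2] = (-1.9153, -7.1479) + 10 * (0.9659, -0.2588) = (-1.9153 + 9.6593, -7.1479 + -2.5882) = (7.7440, -9.7360)
End effector: (7.7440, -9.7360)

Answer: 7.7440 -9.7360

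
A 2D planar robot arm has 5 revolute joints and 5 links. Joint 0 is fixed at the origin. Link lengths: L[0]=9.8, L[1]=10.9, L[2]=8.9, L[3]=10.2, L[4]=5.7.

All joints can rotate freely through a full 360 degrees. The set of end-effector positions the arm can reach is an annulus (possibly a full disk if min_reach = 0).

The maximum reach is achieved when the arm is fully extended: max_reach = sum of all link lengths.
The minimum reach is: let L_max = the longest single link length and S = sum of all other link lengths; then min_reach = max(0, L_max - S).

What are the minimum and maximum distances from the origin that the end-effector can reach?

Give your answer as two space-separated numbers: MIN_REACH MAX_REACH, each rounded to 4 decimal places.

Link lengths: [9.8, 10.9, 8.9, 10.2, 5.7]
max_reach = 9.8 + 10.9 + 8.9 + 10.2 + 5.7 = 45.5
L_max = max([9.8, 10.9, 8.9, 10.2, 5.7]) = 10.9
S (sum of others) = 45.5 - 10.9 = 34.6
min_reach = max(0, 10.9 - 34.6) = max(0, -23.7) = 0

Answer: 0.0000 45.5000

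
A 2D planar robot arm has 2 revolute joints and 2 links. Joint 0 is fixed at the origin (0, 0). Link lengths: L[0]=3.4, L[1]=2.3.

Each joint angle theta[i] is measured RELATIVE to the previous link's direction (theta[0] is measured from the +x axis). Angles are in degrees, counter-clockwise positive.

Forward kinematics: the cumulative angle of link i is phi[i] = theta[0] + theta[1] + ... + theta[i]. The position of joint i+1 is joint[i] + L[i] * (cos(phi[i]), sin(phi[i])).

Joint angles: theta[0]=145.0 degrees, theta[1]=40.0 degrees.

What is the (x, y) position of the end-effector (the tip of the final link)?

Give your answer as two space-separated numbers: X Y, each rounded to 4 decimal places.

joint[0] = (0.0000, 0.0000)  (base)
link 0: phi[0] = 145 = 145 deg
  cos(145 deg) = -0.8192, sin(145 deg) = 0.5736
  joint[1] = (0.0000, 0.0000) + 3.4 * (-0.8192, 0.5736) = (0.0000 + -2.7851, 0.0000 + 1.9502) = (-2.7851, 1.9502)
link 1: phi[1] = 145 + 40 = 185 deg
  cos(185 deg) = -0.9962, sin(185 deg) = -0.0872
  joint[2] = (-2.7851, 1.9502) + 2.3 * (-0.9962, -0.0872) = (-2.7851 + -2.2912, 1.9502 + -0.2005) = (-5.0764, 1.7497)
End effector: (-5.0764, 1.7497)

Answer: -5.0764 1.7497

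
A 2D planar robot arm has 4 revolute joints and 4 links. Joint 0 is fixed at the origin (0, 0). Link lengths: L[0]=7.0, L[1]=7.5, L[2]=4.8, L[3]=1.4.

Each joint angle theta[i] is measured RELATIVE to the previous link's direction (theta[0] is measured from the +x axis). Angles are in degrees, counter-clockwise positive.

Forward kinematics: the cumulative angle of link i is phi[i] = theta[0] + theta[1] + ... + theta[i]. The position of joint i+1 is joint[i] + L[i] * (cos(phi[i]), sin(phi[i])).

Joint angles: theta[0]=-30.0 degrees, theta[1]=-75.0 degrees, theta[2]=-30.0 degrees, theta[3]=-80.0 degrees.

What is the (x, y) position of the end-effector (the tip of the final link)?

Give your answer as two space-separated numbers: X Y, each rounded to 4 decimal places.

Answer: -0.4199 -13.3355

Derivation:
joint[0] = (0.0000, 0.0000)  (base)
link 0: phi[0] = -30 = -30 deg
  cos(-30 deg) = 0.8660, sin(-30 deg) = -0.5000
  joint[1] = (0.0000, 0.0000) + 7 * (0.8660, -0.5000) = (0.0000 + 6.0622, 0.0000 + -3.5000) = (6.0622, -3.5000)
link 1: phi[1] = -30 + -75 = -105 deg
  cos(-105 deg) = -0.2588, sin(-105 deg) = -0.9659
  joint[2] = (6.0622, -3.5000) + 7.5 * (-0.2588, -0.9659) = (6.0622 + -1.9411, -3.5000 + -7.2444) = (4.1210, -10.7444)
link 2: phi[2] = -30 + -75 + -30 = -135 deg
  cos(-135 deg) = -0.7071, sin(-135 deg) = -0.7071
  joint[3] = (4.1210, -10.7444) + 4.8 * (-0.7071, -0.7071) = (4.1210 + -3.3941, -10.7444 + -3.3941) = (0.7269, -14.1386)
link 3: phi[3] = -30 + -75 + -30 + -80 = -215 deg
  cos(-215 deg) = -0.8192, sin(-215 deg) = 0.5736
  joint[4] = (0.7269, -14.1386) + 1.4 * (-0.8192, 0.5736) = (0.7269 + -1.1468, -14.1386 + 0.8030) = (-0.4199, -13.3355)
End effector: (-0.4199, -13.3355)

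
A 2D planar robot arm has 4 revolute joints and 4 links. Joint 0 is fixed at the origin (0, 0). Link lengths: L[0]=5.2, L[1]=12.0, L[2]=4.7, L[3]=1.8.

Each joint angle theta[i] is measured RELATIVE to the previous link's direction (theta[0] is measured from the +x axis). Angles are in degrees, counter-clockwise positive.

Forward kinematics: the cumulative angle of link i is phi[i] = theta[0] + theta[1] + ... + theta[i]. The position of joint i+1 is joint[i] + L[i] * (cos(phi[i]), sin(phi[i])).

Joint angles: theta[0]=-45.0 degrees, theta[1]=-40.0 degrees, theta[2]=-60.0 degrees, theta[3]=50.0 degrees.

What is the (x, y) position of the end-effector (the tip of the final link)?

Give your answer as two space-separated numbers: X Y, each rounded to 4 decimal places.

Answer: 0.7159 -20.1203

Derivation:
joint[0] = (0.0000, 0.0000)  (base)
link 0: phi[0] = -45 = -45 deg
  cos(-45 deg) = 0.7071, sin(-45 deg) = -0.7071
  joint[1] = (0.0000, 0.0000) + 5.2 * (0.7071, -0.7071) = (0.0000 + 3.6770, 0.0000 + -3.6770) = (3.6770, -3.6770)
link 1: phi[1] = -45 + -40 = -85 deg
  cos(-85 deg) = 0.0872, sin(-85 deg) = -0.9962
  joint[2] = (3.6770, -3.6770) + 12 * (0.0872, -0.9962) = (3.6770 + 1.0459, -3.6770 + -11.9543) = (4.7228, -15.6313)
link 2: phi[2] = -45 + -40 + -60 = -145 deg
  cos(-145 deg) = -0.8192, sin(-145 deg) = -0.5736
  joint[3] = (4.7228, -15.6313) + 4.7 * (-0.8192, -0.5736) = (4.7228 + -3.8500, -15.6313 + -2.6958) = (0.8728, -18.3271)
link 3: phi[3] = -45 + -40 + -60 + 50 = -95 deg
  cos(-95 deg) = -0.0872, sin(-95 deg) = -0.9962
  joint[4] = (0.8728, -18.3271) + 1.8 * (-0.0872, -0.9962) = (0.8728 + -0.1569, -18.3271 + -1.7932) = (0.7159, -20.1203)
End effector: (0.7159, -20.1203)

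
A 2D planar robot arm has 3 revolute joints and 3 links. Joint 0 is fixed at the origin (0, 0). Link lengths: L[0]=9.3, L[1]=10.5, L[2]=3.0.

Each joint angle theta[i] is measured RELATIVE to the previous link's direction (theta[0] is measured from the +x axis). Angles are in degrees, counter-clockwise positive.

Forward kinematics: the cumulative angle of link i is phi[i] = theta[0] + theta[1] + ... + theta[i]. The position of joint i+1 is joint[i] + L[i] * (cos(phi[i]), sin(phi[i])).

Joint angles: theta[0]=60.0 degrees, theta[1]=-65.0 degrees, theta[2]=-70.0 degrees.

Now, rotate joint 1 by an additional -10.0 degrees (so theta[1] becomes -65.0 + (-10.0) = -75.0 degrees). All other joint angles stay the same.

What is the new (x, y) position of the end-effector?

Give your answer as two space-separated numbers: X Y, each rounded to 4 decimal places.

joint[0] = (0.0000, 0.0000)  (base)
link 0: phi[0] = 60 = 60 deg
  cos(60 deg) = 0.5000, sin(60 deg) = 0.8660
  joint[1] = (0.0000, 0.0000) + 9.3 * (0.5000, 0.8660) = (0.0000 + 4.6500, 0.0000 + 8.0540) = (4.6500, 8.0540)
link 1: phi[1] = 60 + -75 = -15 deg
  cos(-15 deg) = 0.9659, sin(-15 deg) = -0.2588
  joint[2] = (4.6500, 8.0540) + 10.5 * (0.9659, -0.2588) = (4.6500 + 10.1422, 8.0540 + -2.7176) = (14.7922, 5.3364)
link 2: phi[2] = 60 + -75 + -70 = -85 deg
  cos(-85 deg) = 0.0872, sin(-85 deg) = -0.9962
  joint[3] = (14.7922, 5.3364) + 3 * (0.0872, -0.9962) = (14.7922 + 0.2615, 5.3364 + -2.9886) = (15.0537, 2.3479)
End effector: (15.0537, 2.3479)

Answer: 15.0537 2.3479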